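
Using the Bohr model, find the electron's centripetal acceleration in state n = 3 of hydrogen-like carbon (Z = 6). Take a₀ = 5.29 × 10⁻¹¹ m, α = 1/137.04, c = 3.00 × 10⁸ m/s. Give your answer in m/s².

r = n²a₀/Z = 7.94 × 10⁻¹¹ m, v = Zαc/n = 4.38 × 10⁶ m/s
a = v²/r = (4.38 × 10⁶)² / 7.94 × 10⁻¹¹ = 2.42 × 10²³ m/s²

2.42 × 10²³ m/s²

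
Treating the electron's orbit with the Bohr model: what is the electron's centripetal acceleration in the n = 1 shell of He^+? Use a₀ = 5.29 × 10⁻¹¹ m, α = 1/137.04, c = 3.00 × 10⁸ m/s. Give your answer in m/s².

7.25 × 10²³ m/s²

r = n²a₀/Z = 2.65 × 10⁻¹¹ m, v = Zαc/n = 4.38 × 10⁶ m/s
a = v²/r = (4.38 × 10⁶)² / 2.65 × 10⁻¹¹ = 7.25 × 10²³ m/s²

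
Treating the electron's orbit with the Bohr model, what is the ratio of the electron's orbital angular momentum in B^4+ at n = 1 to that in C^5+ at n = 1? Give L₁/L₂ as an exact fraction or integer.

L = nℏ is independent of Z.
L₁/L₂ = n₁/n₂ = 1/1 = 1

1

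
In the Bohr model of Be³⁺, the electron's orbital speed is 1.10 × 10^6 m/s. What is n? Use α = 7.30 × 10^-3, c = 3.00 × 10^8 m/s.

v_n = Zαc/n ⇒ n = Zαc/v = 4 × 0.00730 × 3.00 × 10^8 / 1.10 × 10^6 ≈ 7.96
n = 8

8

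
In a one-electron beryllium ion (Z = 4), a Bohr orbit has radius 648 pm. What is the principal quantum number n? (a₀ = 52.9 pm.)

7

r_n = n²a₀/Z ⇒ n² = rZ/a₀ = 648 × 4 / 52.9 ≈ 49.00
n = 7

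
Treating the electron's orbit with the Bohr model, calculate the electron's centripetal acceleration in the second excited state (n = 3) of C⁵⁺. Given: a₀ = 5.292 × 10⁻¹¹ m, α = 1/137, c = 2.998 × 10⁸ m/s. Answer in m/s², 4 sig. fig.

2.413 × 10²³ m/s²

r = n²a₀/Z = 7.938 × 10⁻¹¹ m, v = Zαc/n = 4.377 × 10⁶ m/s
a = v²/r = (4.377 × 10⁶)² / 7.938 × 10⁻¹¹ = 2.413 × 10²³ m/s²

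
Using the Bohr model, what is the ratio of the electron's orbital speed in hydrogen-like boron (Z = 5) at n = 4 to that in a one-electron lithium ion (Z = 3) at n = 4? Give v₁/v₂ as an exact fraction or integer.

5/3

v ∝ Z^1 · n^-1
v₁/v₂ = (5/3)^1 · (4/4)^-1 = 5/3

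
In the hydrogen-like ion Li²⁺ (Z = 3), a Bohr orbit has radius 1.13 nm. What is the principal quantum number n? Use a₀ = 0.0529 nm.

r_n = n²a₀/Z ⇒ n² = rZ/a₀ = 1.13 × 3 / 0.0529 ≈ 64.08
n = 8

8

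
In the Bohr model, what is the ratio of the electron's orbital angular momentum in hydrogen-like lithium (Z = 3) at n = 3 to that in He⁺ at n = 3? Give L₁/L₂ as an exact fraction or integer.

L = nℏ is independent of Z.
L₁/L₂ = n₁/n₂ = 3/3 = 1

1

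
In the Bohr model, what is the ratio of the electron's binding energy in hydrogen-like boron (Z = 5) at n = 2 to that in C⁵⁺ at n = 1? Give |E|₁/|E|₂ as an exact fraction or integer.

|E| ∝ Z^2 · n^-2
|E|₁/|E|₂ = (5/6)^2 · (2/1)^-2 = 25/144

25/144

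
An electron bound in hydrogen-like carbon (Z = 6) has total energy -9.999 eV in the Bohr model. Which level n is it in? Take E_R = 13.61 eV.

7

E_n = −E_R Z²/n² ⇒ n² = E_R Z²/(−E_n) = 13.61 × 6² / 9.999 ≈ 49.00
n = 7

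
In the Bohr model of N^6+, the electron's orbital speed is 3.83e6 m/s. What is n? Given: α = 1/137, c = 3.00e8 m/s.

v_n = Zαc/n ⇒ n = Zαc/v = 7 × 0.00730 × 3.00e8 / 3.83e6 ≈ 4.00
n = 4

4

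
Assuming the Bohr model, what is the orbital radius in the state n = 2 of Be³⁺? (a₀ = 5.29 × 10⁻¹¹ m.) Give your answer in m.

r_n = n²a₀/Z = 2² × 5.29 × 10⁻¹¹ / 4
    = 4 × 5.29 × 10⁻¹¹ / 4 = 5.29 × 10⁻¹¹ m

5.29 × 10⁻¹¹ m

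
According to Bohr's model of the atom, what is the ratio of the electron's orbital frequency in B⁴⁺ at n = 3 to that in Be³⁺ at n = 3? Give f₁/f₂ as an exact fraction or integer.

f ∝ Z^2 · n^-3
f₁/f₂ = (5/4)^2 · (3/3)^-3 = 25/16

25/16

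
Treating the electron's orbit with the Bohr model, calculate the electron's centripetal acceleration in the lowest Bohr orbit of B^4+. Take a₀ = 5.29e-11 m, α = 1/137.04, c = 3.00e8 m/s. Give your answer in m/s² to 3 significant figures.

1.13e25 m/s²

r = n²a₀/Z = 1.06e-11 m, v = Zαc/n = 1.09e7 m/s
a = v²/r = (1.09e7)² / 1.06e-11 = 1.13e25 m/s²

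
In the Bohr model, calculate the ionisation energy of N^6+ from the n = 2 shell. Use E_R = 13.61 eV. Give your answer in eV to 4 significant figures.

166.7 eV

E_n = −E_R·Z²/n² = −13.61 × 7²/2² eV = -166.7 eV
Ionisation energy = −E_n = 166.7 eV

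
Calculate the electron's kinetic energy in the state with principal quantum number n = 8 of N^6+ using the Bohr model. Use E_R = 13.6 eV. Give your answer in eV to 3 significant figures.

For a Coulomb orbit the virial theorem gives K = −E_n.
E_n = −E_R·Z²/n², so K = E_R·Z²/n² = 13.6 × 7²/8² = 10.4 eV

10.4 eV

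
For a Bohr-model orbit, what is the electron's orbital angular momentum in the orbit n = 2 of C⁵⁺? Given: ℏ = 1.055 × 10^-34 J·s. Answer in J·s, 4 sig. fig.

L_n = nℏ = 2 × 1.055 × 10^-34 = 2.110 × 10^-34 J·s

2.110 × 10^-34 J·s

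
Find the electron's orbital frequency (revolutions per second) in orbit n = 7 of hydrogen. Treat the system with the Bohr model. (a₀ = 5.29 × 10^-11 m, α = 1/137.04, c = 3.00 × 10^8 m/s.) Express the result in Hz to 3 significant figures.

r = n²a₀/Z = 2.59 × 10^-9 m, v = Zαc/n = 3.13 × 10^5 m/s
f = v/(2πr) = 1.92 × 10^13 Hz

1.92 × 10^13 Hz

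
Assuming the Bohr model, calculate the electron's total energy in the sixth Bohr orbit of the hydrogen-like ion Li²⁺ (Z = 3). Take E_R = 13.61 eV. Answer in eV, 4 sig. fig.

-3.402 eV

E_n = −E_R·Z²/n² = −13.61 × 3²/6² = -3.402 eV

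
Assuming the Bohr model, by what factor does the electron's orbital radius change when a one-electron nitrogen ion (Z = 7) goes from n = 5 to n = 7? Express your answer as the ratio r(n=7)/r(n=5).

49/25

r ∝ Z^-1 · n^2; with Z fixed, r ∝ n^2.
r(n=7)/r(n=5) = (7/5)^2 = 49/25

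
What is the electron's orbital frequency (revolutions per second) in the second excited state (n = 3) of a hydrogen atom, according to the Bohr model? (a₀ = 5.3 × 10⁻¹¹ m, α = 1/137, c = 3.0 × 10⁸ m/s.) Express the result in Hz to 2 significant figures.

2.4 × 10¹⁴ Hz

r = n²a₀/Z = 4.8 × 10⁻¹⁰ m, v = Zαc/n = 7.3 × 10⁵ m/s
f = v/(2πr) = 2.4 × 10¹⁴ Hz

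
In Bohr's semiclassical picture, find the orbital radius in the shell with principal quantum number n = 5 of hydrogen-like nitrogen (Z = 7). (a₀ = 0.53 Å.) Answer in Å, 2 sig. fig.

r_n = n²a₀/Z = 5² × 0.53 / 7
    = 25 × 0.53 / 7 = 1.9 Å

1.9 Å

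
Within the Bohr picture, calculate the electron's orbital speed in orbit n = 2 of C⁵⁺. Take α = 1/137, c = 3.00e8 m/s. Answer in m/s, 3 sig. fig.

v_n = Zαc/n = 6 × 0.00730 × 3.00e8 / 2
    = 6.57e6 m/s

6.57e6 m/s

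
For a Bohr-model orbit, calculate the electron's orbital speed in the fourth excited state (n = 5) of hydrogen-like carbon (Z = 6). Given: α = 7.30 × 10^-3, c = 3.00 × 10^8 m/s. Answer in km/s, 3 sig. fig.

v_n = Zαc/n = 6 × 0.00730 × 3.00 × 10^8 / 5
    = 2630 km/s

2630 km/s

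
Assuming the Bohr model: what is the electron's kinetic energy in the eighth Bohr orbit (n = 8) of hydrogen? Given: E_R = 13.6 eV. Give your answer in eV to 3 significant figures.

For a Coulomb orbit the virial theorem gives K = −E_n.
E_n = −E_R·Z²/n², so K = E_R·Z²/n² = 13.6 × 1²/8² = 0.212 eV

0.212 eV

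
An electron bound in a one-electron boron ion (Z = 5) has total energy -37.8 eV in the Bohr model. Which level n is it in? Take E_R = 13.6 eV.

3

E_n = −E_R Z²/n² ⇒ n² = E_R Z²/(−E_n) = 13.6 × 5² / 37.8 ≈ 8.99
n = 3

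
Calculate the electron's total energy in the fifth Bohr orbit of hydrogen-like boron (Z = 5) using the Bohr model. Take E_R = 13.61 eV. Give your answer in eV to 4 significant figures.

E_n = −E_R·Z²/n² = −13.61 × 5²/5² = -13.61 eV

-13.61 eV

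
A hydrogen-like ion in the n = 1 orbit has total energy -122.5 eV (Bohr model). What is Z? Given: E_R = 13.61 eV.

E_n = −E_R Z²/n² ⇒ Z² = −E_n n²/E_R = 122.5 × 1² / 13.61 ≈ 9.00
Z = 3

3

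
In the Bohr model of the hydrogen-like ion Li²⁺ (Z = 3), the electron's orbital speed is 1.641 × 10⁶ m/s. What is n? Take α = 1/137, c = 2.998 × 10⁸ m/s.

v_n = Zαc/n ⇒ n = Zαc/v = 3 × 0.007299 × 2.998 × 10⁸ / 1.641 × 10⁶ ≈ 4.00
n = 4

4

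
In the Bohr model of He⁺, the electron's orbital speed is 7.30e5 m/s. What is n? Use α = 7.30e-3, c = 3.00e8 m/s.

6

v_n = Zαc/n ⇒ n = Zαc/v = 2 × 0.00730 × 3.00e8 / 7.30e5 ≈ 6.00
n = 6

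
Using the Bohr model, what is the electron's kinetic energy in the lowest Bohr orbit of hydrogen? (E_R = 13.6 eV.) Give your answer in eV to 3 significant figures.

For a Coulomb orbit the virial theorem gives K = −E_n.
E_n = −E_R·Z²/n², so K = E_R·Z²/n² = 13.6 × 1²/1² = 13.6 eV

13.6 eV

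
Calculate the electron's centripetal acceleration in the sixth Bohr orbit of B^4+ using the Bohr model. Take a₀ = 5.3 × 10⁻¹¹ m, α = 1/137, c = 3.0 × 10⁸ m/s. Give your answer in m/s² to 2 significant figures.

r = n²a₀/Z = 3.8 × 10⁻¹⁰ m, v = Zαc/n = 1.8 × 10⁶ m/s
a = v²/r = (1.8 × 10⁶)² / 3.8 × 10⁻¹⁰ = 8.7 × 10²¹ m/s²

8.7 × 10²¹ m/s²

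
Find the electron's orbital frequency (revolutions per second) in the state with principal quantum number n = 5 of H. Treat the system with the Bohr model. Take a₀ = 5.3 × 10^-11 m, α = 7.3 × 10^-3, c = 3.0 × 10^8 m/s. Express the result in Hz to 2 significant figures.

r = n²a₀/Z = 1.3 × 10^-9 m, v = Zαc/n = 4.4 × 10^5 m/s
f = v/(2πr) = 5.3 × 10^13 Hz

5.3 × 10^13 Hz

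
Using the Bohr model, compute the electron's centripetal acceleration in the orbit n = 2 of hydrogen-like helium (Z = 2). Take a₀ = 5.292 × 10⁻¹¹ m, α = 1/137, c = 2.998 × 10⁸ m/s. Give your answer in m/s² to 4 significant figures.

r = n²a₀/Z = 1.058 × 10⁻¹⁰ m, v = Zαc/n = 2.188 × 10⁶ m/s
a = v²/r = (2.188 × 10⁶)² / 1.058 × 10⁻¹⁰ = 4.525 × 10²² m/s²

4.525 × 10²² m/s²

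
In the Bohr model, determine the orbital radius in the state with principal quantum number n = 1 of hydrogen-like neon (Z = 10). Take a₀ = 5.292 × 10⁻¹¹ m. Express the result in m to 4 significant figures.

5.292 × 10⁻¹² m

r_n = n²a₀/Z = 1² × 5.292 × 10⁻¹¹ / 10
    = 1 × 5.292 × 10⁻¹¹ / 10 = 5.292 × 10⁻¹² m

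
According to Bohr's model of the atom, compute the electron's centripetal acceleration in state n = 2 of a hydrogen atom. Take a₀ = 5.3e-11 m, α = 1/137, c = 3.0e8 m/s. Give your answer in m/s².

5.7e21 m/s²

r = n²a₀/Z = 2.1e-10 m, v = Zαc/n = 1.1e6 m/s
a = v²/r = (1.1e6)² / 2.1e-10 = 5.7e21 m/s²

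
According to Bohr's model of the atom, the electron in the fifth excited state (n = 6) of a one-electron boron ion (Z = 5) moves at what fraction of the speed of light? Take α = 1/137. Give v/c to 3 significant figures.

v_n = Zαc/n, so v/c = Zα/n = 5 × 0.00730 / 6 = 0.00608

0.00608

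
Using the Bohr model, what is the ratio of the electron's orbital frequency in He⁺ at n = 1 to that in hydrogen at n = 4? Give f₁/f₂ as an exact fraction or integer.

f ∝ Z^2 · n^-3
f₁/f₂ = (2/1)^2 · (1/4)^-3 = 256

256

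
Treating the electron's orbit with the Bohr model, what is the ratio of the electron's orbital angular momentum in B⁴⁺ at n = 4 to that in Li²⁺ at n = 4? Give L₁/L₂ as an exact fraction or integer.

L = nℏ is independent of Z.
L₁/L₂ = n₁/n₂ = 4/4 = 1

1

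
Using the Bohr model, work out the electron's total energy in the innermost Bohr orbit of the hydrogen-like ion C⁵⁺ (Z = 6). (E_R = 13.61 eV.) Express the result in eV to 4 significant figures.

-490.0 eV

E_n = −E_R·Z²/n² = −13.61 × 6²/1² = -490.0 eV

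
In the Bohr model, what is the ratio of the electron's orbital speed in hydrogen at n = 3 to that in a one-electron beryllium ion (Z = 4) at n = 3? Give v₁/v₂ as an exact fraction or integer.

1/4

v ∝ Z^1 · n^-1
v₁/v₂ = (1/4)^1 · (3/3)^-1 = 1/4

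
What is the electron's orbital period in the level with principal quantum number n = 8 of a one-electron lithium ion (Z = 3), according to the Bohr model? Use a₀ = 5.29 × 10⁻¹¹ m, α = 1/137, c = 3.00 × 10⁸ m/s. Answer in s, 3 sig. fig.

r = n²a₀/Z = 8²·5.29 × 10⁻¹¹/3 = 1.13 × 10⁻⁹ m
v = Zαc/n = 3·0.00730·3.00 × 10⁸/8 = 8.21 × 10⁵ m/s
T = 2πr/v = 8.63 × 10⁻¹⁵ s

8.63 × 10⁻¹⁵ s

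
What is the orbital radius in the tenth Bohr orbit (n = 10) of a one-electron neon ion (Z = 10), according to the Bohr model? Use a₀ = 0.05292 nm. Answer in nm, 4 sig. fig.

r_n = n²a₀/Z = 10² × 0.05292 / 10
    = 100 × 0.05292 / 10 = 0.5292 nm

0.5292 nm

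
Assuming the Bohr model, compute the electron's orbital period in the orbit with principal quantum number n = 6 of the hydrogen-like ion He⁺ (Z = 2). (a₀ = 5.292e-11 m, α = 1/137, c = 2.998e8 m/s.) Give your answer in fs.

r = n²a₀/Z = 6²·5.292e-11/2 = 9.526e-10 m
v = Zαc/n = 2·0.007299·2.998e8/6 = 7.294e5 m/s
T = 2πr/v = 8.205e-15 s = 8.205 fs

8.205 fs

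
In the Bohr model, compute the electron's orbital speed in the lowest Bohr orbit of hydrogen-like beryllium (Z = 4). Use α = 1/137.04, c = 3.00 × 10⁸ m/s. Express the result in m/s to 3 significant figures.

8.76 × 10⁶ m/s

v_n = Zαc/n = 4 × 0.00730 × 3.00 × 10⁸ / 1
    = 8.76 × 10⁶ m/s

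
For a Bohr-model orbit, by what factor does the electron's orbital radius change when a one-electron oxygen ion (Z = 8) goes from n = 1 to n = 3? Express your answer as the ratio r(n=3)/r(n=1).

9

r ∝ Z^-1 · n^2; with Z fixed, r ∝ n^2.
r(n=3)/r(n=1) = (3/1)^2 = 9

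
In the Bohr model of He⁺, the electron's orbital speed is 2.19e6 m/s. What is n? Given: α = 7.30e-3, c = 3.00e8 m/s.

2

v_n = Zαc/n ⇒ n = Zαc/v = 2 × 0.00730 × 3.00e8 / 2.19e6 ≈ 2.00
n = 2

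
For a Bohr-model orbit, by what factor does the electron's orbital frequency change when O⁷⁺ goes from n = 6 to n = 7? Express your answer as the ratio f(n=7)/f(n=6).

f ∝ Z^2 · n^-3; with Z fixed, f ∝ n^-3.
f(n=7)/f(n=6) = (7/6)^-3 = 216/343

216/343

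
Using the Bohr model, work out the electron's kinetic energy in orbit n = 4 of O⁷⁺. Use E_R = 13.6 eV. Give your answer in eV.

54.4 eV

For a Coulomb orbit the virial theorem gives K = −E_n.
E_n = −E_R·Z²/n², so K = E_R·Z²/n² = 13.6 × 8²/4² = 54.4 eV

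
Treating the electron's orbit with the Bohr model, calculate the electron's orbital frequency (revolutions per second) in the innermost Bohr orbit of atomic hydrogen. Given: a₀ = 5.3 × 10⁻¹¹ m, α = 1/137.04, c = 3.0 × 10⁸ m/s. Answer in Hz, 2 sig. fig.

r = n²a₀/Z = 5.3 × 10⁻¹¹ m, v = Zαc/n = 2.2 × 10⁶ m/s
f = v/(2πr) = 6.6 × 10¹⁵ Hz

6.6 × 10¹⁵ Hz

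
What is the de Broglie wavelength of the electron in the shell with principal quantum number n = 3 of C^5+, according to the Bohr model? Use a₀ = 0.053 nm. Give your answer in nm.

0.17 nm

The Bohr quantisation condition is nλ = 2πr_n.
r_n = n²a₀/Z = 0.080 nm
λ = 2πr_n/n = 2π·0.080/3 = 0.17 nm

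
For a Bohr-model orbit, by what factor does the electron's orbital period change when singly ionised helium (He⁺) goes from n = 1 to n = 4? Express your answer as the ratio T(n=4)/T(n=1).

T ∝ Z^-2 · n^3; with Z fixed, T ∝ n^3.
T(n=4)/T(n=1) = (4/1)^3 = 64

64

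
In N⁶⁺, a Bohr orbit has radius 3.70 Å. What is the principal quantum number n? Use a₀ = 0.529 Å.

7

r_n = n²a₀/Z ⇒ n² = rZ/a₀ = 3.70 × 7 / 0.529 ≈ 48.96
n = 7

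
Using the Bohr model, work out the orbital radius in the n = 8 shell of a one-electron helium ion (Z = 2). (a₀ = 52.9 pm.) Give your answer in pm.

r_n = n²a₀/Z = 8² × 52.9 / 2
    = 64 × 52.9 / 2 = 1690 pm

1690 pm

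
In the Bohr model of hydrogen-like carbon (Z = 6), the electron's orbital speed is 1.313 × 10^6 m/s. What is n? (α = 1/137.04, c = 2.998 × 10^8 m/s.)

10

v_n = Zαc/n ⇒ n = Zαc/v = 6 × 0.007297 × 2.998 × 10^8 / 1.313 × 10^6 ≈ 10.00
n = 10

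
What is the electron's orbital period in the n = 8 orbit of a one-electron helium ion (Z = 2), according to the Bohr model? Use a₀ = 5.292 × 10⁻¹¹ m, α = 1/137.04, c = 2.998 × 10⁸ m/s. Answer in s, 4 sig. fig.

1.945 × 10⁻¹⁴ s

r = n²a₀/Z = 8²·5.292 × 10⁻¹¹/2 = 1.693 × 10⁻⁹ m
v = Zαc/n = 2·0.007297·2.998 × 10⁸/8 = 5.469 × 10⁵ m/s
T = 2πr/v = 1.945 × 10⁻¹⁴ s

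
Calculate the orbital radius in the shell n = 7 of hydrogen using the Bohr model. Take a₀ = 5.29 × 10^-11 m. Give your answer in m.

r_n = n²a₀/Z = 7² × 5.29 × 10^-11 / 1
    = 49 × 5.29 × 10^-11 / 1 = 2.59 × 10^-9 m

2.59 × 10^-9 m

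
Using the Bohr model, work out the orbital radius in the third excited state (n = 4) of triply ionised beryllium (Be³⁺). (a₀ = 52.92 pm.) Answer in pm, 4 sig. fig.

r_n = n²a₀/Z = 4² × 52.92 / 4
    = 16 × 52.92 / 4 = 211.7 pm

211.7 pm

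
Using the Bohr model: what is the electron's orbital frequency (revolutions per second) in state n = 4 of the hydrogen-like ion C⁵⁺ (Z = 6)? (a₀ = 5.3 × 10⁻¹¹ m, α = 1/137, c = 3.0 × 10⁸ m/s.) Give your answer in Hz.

r = n²a₀/Z = 1.4 × 10⁻¹⁰ m, v = Zαc/n = 3.3 × 10⁶ m/s
f = v/(2πr) = 3.7 × 10¹⁵ Hz

3.7 × 10¹⁵ Hz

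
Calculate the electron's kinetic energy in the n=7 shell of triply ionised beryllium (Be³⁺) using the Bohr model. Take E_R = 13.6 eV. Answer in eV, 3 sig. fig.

4.44 eV

For a Coulomb orbit the virial theorem gives K = −E_n.
E_n = −E_R·Z²/n², so K = E_R·Z²/n² = 13.6 × 4²/7² = 4.44 eV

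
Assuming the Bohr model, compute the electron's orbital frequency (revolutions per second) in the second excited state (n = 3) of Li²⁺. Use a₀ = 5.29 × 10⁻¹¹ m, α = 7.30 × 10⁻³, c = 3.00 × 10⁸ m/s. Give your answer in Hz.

2.20 × 10¹⁵ Hz

r = n²a₀/Z = 1.59 × 10⁻¹⁰ m, v = Zαc/n = 2.19 × 10⁶ m/s
f = v/(2πr) = 2.20 × 10¹⁵ Hz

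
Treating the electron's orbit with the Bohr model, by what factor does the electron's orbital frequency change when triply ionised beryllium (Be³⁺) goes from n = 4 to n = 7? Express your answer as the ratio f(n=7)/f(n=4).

64/343

f ∝ Z^2 · n^-3; with Z fixed, f ∝ n^-3.
f(n=7)/f(n=4) = (7/4)^-3 = 64/343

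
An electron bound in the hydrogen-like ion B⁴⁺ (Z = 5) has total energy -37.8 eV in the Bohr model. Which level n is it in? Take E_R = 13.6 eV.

3

E_n = −E_R Z²/n² ⇒ n² = E_R Z²/(−E_n) = 13.6 × 5² / 37.8 ≈ 8.99
n = 3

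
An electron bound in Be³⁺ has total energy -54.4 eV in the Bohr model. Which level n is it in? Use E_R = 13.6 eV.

E_n = −E_R Z²/n² ⇒ n² = E_R Z²/(−E_n) = 13.6 × 4² / 54.4 ≈ 4.00
n = 2

2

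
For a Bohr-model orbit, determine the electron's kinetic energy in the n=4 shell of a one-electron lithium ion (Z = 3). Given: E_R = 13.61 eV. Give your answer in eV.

7.656 eV

For a Coulomb orbit the virial theorem gives K = −E_n.
E_n = −E_R·Z²/n², so K = E_R·Z²/n² = 13.61 × 3²/4² = 7.656 eV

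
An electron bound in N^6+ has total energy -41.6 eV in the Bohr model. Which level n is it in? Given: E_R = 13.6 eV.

4

E_n = −E_R Z²/n² ⇒ n² = E_R Z²/(−E_n) = 13.6 × 7² / 41.6 ≈ 16.02
n = 4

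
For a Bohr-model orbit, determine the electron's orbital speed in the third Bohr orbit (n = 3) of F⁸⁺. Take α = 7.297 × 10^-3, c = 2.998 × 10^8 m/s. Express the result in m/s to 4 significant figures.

6.563 × 10^6 m/s

v_n = Zαc/n = 9 × 0.007297 × 2.998 × 10^8 / 3
    = 6.563 × 10^6 m/s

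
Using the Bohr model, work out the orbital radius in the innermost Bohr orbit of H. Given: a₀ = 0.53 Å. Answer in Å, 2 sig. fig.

0.53 Å

r_n = n²a₀/Z = 1² × 0.53 / 1
    = 1 × 0.53 / 1 = 0.53 Å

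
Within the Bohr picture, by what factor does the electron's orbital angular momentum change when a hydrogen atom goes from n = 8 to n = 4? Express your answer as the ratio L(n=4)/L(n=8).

1/2

L = nℏ depends only on n, so L ∝ n.
L(n=4)/L(n=8) = (4/8)^1 = 1/2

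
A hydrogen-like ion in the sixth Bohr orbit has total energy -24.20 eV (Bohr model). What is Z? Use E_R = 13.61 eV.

8

E_n = −E_R Z²/n² ⇒ Z² = −E_n n²/E_R = 24.20 × 6² / 13.61 ≈ 64.01
Z = 8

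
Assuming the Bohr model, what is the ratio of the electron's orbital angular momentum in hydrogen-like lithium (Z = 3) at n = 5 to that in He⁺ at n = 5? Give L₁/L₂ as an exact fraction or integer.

L = nℏ is independent of Z.
L₁/L₂ = n₁/n₂ = 5/5 = 1

1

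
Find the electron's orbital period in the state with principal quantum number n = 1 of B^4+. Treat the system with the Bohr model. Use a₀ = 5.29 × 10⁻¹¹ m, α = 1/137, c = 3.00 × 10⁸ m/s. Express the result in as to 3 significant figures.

r = n²a₀/Z = 1²·5.29 × 10⁻¹¹/5 = 1.06 × 10⁻¹¹ m
v = Zαc/n = 5·0.00730·3.00 × 10⁸/1 = 1.09 × 10⁷ m/s
T = 2πr/v = 6.07 × 10⁻¹⁸ s = 6.07 as

6.07 as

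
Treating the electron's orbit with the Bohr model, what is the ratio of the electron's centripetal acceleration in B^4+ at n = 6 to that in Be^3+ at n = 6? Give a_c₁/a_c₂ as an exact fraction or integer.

a_c ∝ Z^3 · n^-4
a_c₁/a_c₂ = (5/4)^3 · (6/6)^-4 = 125/64

125/64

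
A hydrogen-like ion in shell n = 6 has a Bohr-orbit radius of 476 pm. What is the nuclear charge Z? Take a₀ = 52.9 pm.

4

r_n = n²a₀/Z ⇒ Z = n²a₀/r = 6² × 52.9 / 476 ≈ 4.00
Z = 4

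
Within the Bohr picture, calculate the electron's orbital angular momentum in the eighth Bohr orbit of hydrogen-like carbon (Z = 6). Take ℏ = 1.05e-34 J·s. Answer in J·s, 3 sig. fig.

8.40e-34 J·s

L_n = nℏ = 8 × 1.05e-34 = 8.40e-34 J·s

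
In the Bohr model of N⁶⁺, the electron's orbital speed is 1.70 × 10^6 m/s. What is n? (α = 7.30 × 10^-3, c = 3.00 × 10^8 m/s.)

9

v_n = Zαc/n ⇒ n = Zαc/v = 7 × 0.00730 × 3.00 × 10^8 / 1.70 × 10^6 ≈ 9.02
n = 9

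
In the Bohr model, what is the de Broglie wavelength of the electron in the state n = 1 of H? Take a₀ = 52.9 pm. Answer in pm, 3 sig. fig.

The Bohr quantisation condition is nλ = 2πr_n.
r_n = n²a₀/Z = 52.9 pm
λ = 2πr_n/n = 2π·52.9/1 = 332 pm

332 pm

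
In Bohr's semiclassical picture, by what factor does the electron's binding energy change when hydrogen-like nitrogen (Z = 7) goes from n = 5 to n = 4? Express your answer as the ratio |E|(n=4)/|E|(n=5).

25/16

|E| ∝ Z^2 · n^-2; with Z fixed, |E| ∝ n^-2.
|E|(n=4)/|E|(n=5) = (4/5)^-2 = 25/16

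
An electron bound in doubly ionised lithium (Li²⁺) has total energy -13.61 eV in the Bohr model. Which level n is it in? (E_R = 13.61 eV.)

3

E_n = −E_R Z²/n² ⇒ n² = E_R Z²/(−E_n) = 13.61 × 3² / 13.61 ≈ 9.00
n = 3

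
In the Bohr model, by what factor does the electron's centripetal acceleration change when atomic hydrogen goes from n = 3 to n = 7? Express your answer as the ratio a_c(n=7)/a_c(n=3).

81/2401

a_c ∝ Z^3 · n^-4; with Z fixed, a_c ∝ n^-4.
a_c(n=7)/a_c(n=3) = (7/3)^-4 = 81/2401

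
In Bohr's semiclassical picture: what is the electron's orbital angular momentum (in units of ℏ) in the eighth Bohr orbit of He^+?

L_n = nℏ, so L/ℏ = n = 8.

8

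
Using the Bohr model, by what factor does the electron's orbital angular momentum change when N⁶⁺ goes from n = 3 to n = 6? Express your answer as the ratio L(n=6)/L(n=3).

L = nℏ depends only on n, so L ∝ n.
L(n=6)/L(n=3) = (6/3)^1 = 2

2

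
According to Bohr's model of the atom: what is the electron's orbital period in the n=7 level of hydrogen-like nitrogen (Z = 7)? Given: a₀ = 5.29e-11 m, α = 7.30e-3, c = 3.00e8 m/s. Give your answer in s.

1.06e-15 s

r = n²a₀/Z = 7²·5.29e-11/7 = 3.70e-10 m
v = Zαc/n = 7·0.00730·3.00e8/7 = 2.19e6 m/s
T = 2πr/v = 1.06e-15 s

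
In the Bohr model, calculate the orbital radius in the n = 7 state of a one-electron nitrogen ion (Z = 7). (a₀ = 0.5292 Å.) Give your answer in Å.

r_n = n²a₀/Z = 7² × 0.5292 / 7
    = 49 × 0.5292 / 7 = 3.704 Å

3.704 Å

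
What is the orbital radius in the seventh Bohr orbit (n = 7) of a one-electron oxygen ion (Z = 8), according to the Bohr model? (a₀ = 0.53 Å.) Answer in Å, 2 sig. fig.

3.2 Å

r_n = n²a₀/Z = 7² × 0.53 / 8
    = 49 × 0.53 / 8 = 3.2 Å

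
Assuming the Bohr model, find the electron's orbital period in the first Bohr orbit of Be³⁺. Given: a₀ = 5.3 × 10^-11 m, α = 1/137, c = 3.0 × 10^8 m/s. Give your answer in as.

9.5 as

r = n²a₀/Z = 1²·5.3 × 10^-11/4 = 1.3 × 10^-11 m
v = Zαc/n = 4·0.0073·3.0 × 10^8/1 = 8.8 × 10^6 m/s
T = 2πr/v = 9.5 × 10^-18 s = 9.5 as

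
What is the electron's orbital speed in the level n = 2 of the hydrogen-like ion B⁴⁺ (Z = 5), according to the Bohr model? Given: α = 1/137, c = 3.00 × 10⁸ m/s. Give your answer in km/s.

v_n = Zαc/n = 5 × 0.00730 × 3.00 × 10⁸ / 2
    = 5470 km/s

5470 km/s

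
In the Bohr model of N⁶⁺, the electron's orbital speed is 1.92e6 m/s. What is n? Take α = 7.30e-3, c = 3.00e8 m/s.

8

v_n = Zαc/n ⇒ n = Zαc/v = 7 × 0.00730 × 3.00e8 / 1.92e6 ≈ 7.98
n = 8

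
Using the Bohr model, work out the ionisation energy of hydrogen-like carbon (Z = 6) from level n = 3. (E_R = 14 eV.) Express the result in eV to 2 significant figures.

56 eV

E_n = −E_R·Z²/n² = −14 × 6²/3² eV = -56 eV
Ionisation energy = −E_n = 56 eV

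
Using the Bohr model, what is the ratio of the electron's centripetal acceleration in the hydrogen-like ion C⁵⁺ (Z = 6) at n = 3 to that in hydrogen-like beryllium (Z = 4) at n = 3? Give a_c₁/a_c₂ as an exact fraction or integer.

27/8

a_c ∝ Z^3 · n^-4
a_c₁/a_c₂ = (6/4)^3 · (3/3)^-4 = 27/8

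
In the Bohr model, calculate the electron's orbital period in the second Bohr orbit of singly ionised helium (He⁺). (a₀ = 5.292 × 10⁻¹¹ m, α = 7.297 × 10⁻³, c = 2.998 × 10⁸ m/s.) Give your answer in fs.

0.3040 fs

r = n²a₀/Z = 2²·5.292 × 10⁻¹¹/2 = 1.058 × 10⁻¹⁰ m
v = Zαc/n = 2·0.007297·2.998 × 10⁸/2 = 2.188 × 10⁶ m/s
T = 2πr/v = 3.040 × 10⁻¹⁶ s = 0.3040 fs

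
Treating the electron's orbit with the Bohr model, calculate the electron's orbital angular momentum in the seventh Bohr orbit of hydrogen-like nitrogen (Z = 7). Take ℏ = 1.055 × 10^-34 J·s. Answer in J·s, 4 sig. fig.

7.385 × 10^-34 J·s

L_n = nℏ = 7 × 1.055 × 10^-34 = 7.385 × 10^-34 J·s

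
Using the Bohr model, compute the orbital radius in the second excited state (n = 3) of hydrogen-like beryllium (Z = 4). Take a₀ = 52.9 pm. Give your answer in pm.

119 pm

r_n = n²a₀/Z = 3² × 52.9 / 4
    = 9 × 52.9 / 4 = 119 pm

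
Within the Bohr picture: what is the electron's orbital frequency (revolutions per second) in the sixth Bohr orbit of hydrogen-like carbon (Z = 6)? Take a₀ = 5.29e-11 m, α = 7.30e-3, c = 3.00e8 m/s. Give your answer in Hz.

r = n²a₀/Z = 3.17e-10 m, v = Zαc/n = 2.19e6 m/s
f = v/(2πr) = 1.10e15 Hz

1.10e15 Hz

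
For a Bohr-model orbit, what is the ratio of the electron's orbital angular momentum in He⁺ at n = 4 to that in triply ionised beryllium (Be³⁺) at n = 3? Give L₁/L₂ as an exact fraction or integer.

4/3

L = nℏ is independent of Z.
L₁/L₂ = n₁/n₂ = 4/3 = 4/3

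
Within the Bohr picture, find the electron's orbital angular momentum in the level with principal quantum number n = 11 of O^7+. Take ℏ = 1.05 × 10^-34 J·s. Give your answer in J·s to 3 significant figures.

L_n = nℏ = 11 × 1.05 × 10^-34 = 1.16 × 10^-33 J·s

1.16 × 10^-33 J·s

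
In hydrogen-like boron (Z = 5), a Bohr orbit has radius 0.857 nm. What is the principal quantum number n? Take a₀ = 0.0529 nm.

9

r_n = n²a₀/Z ⇒ n² = rZ/a₀ = 0.857 × 5 / 0.0529 ≈ 81.00
n = 9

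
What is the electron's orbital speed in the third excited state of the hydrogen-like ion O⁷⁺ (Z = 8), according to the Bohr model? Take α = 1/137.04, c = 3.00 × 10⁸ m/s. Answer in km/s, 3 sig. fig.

4380 km/s

v_n = Zαc/n = 8 × 0.00730 × 3.00 × 10⁸ / 4
    = 4380 km/s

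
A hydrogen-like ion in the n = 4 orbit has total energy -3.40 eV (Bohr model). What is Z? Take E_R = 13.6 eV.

E_n = −E_R Z²/n² ⇒ Z² = −E_n n²/E_R = 3.40 × 4² / 13.6 ≈ 4.00
Z = 2

2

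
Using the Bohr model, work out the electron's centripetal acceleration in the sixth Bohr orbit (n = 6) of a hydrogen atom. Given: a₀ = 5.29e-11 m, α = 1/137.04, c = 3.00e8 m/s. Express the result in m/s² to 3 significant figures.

6.99e19 m/s²

r = n²a₀/Z = 1.90e-9 m, v = Zαc/n = 3.65e5 m/s
a = v²/r = (3.65e5)² / 1.90e-9 = 6.99e19 m/s²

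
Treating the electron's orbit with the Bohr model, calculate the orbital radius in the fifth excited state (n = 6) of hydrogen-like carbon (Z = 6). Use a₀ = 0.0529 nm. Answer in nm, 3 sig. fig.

0.317 nm

r_n = n²a₀/Z = 6² × 0.0529 / 6
    = 36 × 0.0529 / 6 = 0.317 nm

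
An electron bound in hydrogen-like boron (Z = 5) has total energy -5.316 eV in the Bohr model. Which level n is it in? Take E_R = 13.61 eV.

8

E_n = −E_R Z²/n² ⇒ n² = E_R Z²/(−E_n) = 13.61 × 5² / 5.316 ≈ 64.00
n = 8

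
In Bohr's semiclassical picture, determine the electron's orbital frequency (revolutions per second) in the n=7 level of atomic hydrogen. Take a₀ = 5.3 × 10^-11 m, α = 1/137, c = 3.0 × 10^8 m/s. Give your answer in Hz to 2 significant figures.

r = n²a₀/Z = 2.6 × 10^-9 m, v = Zαc/n = 3.1 × 10^5 m/s
f = v/(2πr) = 1.9 × 10^13 Hz

1.9 × 10^13 Hz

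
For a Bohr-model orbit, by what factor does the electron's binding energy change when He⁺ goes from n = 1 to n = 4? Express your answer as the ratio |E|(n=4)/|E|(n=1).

|E| ∝ Z^2 · n^-2; with Z fixed, |E| ∝ n^-2.
|E|(n=4)/|E|(n=1) = (4/1)^-2 = 1/16

1/16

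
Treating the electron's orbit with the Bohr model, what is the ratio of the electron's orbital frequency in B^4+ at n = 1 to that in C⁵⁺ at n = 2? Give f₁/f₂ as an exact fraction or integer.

50/9

f ∝ Z^2 · n^-3
f₁/f₂ = (5/6)^2 · (1/2)^-3 = 50/9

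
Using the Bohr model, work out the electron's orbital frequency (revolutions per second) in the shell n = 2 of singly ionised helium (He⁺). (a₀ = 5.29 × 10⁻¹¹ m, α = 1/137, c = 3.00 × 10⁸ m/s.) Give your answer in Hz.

r = n²a₀/Z = 1.06 × 10⁻¹⁰ m, v = Zαc/n = 2.19 × 10⁶ m/s
f = v/(2πr) = 3.29 × 10¹⁵ Hz

3.29 × 10¹⁵ Hz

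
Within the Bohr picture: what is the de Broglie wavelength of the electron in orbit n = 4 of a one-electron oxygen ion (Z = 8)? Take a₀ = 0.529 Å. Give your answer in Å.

1.66 Å

The Bohr quantisation condition is nλ = 2πr_n.
r_n = n²a₀/Z = 1.06 Å
λ = 2πr_n/n = 2π·1.06/4 = 1.66 Å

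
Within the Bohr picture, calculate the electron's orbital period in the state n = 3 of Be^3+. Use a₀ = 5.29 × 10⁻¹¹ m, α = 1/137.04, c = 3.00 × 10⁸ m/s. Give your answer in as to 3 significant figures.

r = n²a₀/Z = 3²·5.29 × 10⁻¹¹/4 = 1.19 × 10⁻¹⁰ m
v = Zαc/n = 4·0.00730·3.00 × 10⁸/3 = 2.92 × 10⁶ m/s
T = 2πr/v = 2.56 × 10⁻¹⁶ s = 256 as

256 as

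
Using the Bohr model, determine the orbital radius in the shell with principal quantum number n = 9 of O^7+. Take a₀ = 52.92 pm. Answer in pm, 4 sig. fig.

r_n = n²a₀/Z = 9² × 52.92 / 8
    = 81 × 52.92 / 8 = 535.8 pm

535.8 pm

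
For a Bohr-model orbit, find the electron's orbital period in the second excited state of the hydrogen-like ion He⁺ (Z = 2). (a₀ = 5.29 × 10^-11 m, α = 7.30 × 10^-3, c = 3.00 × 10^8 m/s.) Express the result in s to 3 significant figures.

r = n²a₀/Z = 3²·5.29 × 10^-11/2 = 2.38 × 10^-10 m
v = Zαc/n = 2·0.00730·3.00 × 10^8/3 = 1.46 × 10^6 m/s
T = 2πr/v = 1.02 × 10^-15 s

1.02 × 10^-15 s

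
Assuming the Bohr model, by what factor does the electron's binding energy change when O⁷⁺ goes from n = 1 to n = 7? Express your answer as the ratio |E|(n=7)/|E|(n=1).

1/49

|E| ∝ Z^2 · n^-2; with Z fixed, |E| ∝ n^-2.
|E|(n=7)/|E|(n=1) = (7/1)^-2 = 1/49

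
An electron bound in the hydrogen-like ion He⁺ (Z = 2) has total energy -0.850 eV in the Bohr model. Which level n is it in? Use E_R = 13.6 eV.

E_n = −E_R Z²/n² ⇒ n² = E_R Z²/(−E_n) = 13.6 × 2² / 0.850 ≈ 64.00
n = 8

8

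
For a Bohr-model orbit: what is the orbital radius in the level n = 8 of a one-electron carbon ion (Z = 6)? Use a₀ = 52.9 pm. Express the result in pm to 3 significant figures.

564 pm

r_n = n²a₀/Z = 8² × 52.9 / 6
    = 64 × 52.9 / 6 = 564 pm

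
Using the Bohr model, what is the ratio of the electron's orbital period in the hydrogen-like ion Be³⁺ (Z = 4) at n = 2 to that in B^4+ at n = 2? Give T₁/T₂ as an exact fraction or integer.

T ∝ Z^-2 · n^3
T₁/T₂ = (4/5)^-2 · (2/2)^3 = 25/16

25/16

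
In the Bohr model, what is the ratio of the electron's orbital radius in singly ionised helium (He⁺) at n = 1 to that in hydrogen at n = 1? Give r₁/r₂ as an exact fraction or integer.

1/2

r ∝ Z^-1 · n^2
r₁/r₂ = (2/1)^-1 · (1/1)^2 = 1/2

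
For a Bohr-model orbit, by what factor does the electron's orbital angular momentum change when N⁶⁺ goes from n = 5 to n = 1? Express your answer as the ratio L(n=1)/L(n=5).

1/5

L = nℏ depends only on n, so L ∝ n.
L(n=1)/L(n=5) = (1/5)^1 = 1/5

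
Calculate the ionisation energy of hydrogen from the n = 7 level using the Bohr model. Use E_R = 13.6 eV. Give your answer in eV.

0.278 eV

E_n = −E_R·Z²/n² = −13.6 × 1²/7² eV = -0.278 eV
Ionisation energy = −E_n = 0.278 eV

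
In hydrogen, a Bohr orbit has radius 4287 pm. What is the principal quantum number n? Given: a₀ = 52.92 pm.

r_n = n²a₀/Z ⇒ n² = rZ/a₀ = 4287 × 1 / 52.92 ≈ 81.01
n = 9

9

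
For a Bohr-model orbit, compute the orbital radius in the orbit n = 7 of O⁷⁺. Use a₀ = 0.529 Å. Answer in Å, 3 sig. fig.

3.24 Å

r_n = n²a₀/Z = 7² × 0.529 / 8
    = 49 × 0.529 / 8 = 3.24 Å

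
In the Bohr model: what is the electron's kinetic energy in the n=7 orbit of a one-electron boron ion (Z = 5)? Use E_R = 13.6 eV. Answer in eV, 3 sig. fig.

For a Coulomb orbit the virial theorem gives K = −E_n.
E_n = −E_R·Z²/n², so K = E_R·Z²/n² = 13.6 × 5²/7² = 6.94 eV

6.94 eV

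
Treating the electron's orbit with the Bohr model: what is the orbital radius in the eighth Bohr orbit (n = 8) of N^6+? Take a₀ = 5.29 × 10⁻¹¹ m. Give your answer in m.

4.84 × 10⁻¹⁰ m

r_n = n²a₀/Z = 8² × 5.29 × 10⁻¹¹ / 7
    = 64 × 5.29 × 10⁻¹¹ / 7 = 4.84 × 10⁻¹⁰ m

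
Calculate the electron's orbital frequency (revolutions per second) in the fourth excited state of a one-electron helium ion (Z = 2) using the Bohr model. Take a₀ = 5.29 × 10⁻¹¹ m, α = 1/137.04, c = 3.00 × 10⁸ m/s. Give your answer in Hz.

r = n²a₀/Z = 6.61 × 10⁻¹⁰ m, v = Zαc/n = 8.76 × 10⁵ m/s
f = v/(2πr) = 2.11 × 10¹⁴ Hz

2.11 × 10¹⁴ Hz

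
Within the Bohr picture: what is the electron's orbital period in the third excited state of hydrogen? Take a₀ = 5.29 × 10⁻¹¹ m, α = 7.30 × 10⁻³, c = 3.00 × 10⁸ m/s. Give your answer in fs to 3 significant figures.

9.71 fs

r = n²a₀/Z = 4²·5.29 × 10⁻¹¹/1 = 8.46 × 10⁻¹⁰ m
v = Zαc/n = 1·0.00730·3.00 × 10⁸/4 = 5.47 × 10⁵ m/s
T = 2πr/v = 9.71 × 10⁻¹⁵ s = 9.71 fs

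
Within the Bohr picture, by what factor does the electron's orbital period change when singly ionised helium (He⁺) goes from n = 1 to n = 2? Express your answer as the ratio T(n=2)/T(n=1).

T ∝ Z^-2 · n^3; with Z fixed, T ∝ n^3.
T(n=2)/T(n=1) = (2/1)^3 = 8

8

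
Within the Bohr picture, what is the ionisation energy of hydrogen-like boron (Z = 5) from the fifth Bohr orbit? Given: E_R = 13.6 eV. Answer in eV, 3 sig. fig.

13.6 eV

E_n = −E_R·Z²/n² = −13.6 × 5²/5² eV = -13.6 eV
Ionisation energy = −E_n = 13.6 eV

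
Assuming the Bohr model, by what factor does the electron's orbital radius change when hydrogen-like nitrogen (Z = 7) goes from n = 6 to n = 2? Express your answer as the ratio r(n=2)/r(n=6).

r ∝ Z^-1 · n^2; with Z fixed, r ∝ n^2.
r(n=2)/r(n=6) = (2/6)^2 = 1/9

1/9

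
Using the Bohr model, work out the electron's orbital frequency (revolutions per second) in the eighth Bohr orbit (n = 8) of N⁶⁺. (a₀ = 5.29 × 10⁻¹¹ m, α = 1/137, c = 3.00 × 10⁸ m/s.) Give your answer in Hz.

r = n²a₀/Z = 4.84 × 10⁻¹⁰ m, v = Zαc/n = 1.92 × 10⁶ m/s
f = v/(2πr) = 6.31 × 10¹⁴ Hz

6.31 × 10¹⁴ Hz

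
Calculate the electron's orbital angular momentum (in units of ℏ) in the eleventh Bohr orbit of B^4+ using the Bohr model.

L_n = nℏ, so L/ℏ = n = 11.

11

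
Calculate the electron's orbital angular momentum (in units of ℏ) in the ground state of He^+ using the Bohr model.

L_n = nℏ, so L/ℏ = n = 1.

1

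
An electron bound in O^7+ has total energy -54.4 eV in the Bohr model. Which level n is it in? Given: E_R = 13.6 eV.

E_n = −E_R Z²/n² ⇒ n² = E_R Z²/(−E_n) = 13.6 × 8² / 54.4 ≈ 16.00
n = 4

4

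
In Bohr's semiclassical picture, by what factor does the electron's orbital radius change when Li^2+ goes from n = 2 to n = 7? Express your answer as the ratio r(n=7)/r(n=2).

49/4

r ∝ Z^-1 · n^2; with Z fixed, r ∝ n^2.
r(n=7)/r(n=2) = (7/2)^2 = 49/4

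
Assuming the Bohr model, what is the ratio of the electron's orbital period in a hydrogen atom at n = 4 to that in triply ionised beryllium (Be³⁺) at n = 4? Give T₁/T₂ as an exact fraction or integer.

T ∝ Z^-2 · n^3
T₁/T₂ = (1/4)^-2 · (4/4)^3 = 16

16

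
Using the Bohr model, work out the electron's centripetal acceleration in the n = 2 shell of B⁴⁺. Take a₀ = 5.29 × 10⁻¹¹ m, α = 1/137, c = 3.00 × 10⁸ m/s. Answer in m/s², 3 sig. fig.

r = n²a₀/Z = 4.23 × 10⁻¹¹ m, v = Zαc/n = 5.47 × 10⁶ m/s
a = v²/r = (5.47 × 10⁶)² / 4.23 × 10⁻¹¹ = 7.08 × 10²³ m/s²

7.08 × 10²³ m/s²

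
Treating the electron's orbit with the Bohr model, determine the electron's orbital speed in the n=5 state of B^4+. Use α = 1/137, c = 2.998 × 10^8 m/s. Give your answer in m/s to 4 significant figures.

v_n = Zαc/n = 5 × 0.007299 × 2.998 × 10^8 / 5
    = 2.188 × 10^6 m/s

2.188 × 10^6 m/s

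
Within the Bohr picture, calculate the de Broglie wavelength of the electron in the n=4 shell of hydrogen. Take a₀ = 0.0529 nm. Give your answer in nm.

1.33 nm

The Bohr quantisation condition is nλ = 2πr_n.
r_n = n²a₀/Z = 0.846 nm
λ = 2πr_n/n = 2π·0.846/4 = 1.33 nm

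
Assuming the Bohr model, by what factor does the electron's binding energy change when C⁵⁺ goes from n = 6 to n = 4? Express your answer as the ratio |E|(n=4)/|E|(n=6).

|E| ∝ Z^2 · n^-2; with Z fixed, |E| ∝ n^-2.
|E|(n=4)/|E|(n=6) = (4/6)^-2 = 9/4

9/4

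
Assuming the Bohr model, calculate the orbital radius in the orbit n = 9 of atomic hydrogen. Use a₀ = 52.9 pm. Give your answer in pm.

4280 pm

r_n = n²a₀/Z = 9² × 52.9 / 1
    = 81 × 52.9 / 1 = 4280 pm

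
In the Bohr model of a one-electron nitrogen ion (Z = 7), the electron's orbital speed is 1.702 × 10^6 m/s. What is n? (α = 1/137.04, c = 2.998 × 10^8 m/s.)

9

v_n = Zαc/n ⇒ n = Zαc/v = 7 × 0.007297 × 2.998 × 10^8 / 1.702 × 10^6 ≈ 9.00
n = 9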